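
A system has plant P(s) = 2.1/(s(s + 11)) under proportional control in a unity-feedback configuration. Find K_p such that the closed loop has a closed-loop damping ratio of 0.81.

K_p = 22

Closed-loop characteristic equation: s² + 11s + K_p·2.1 = 0.
So ω_n = √(2.1K_p) and 2ζω_n = 11, giving ζ = 11/(2√(2.1K_p)).
Setting ζ = 0.81: √(2.1K_p) = 11/(2·0.81) = 6.79, so K_p = 46.11/2.1 = 22.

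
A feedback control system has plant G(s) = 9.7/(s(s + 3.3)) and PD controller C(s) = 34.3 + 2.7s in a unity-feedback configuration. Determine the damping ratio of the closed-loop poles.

ζ = 0.808

Forward path: (34.3 + 2.7s)·9.7/(s(s+3.3)). The closed-loop characteristic equation is s² + (3.3 + 9.7·2.7)s + 9.7·34.3 = 0.
That is s² + 29.49s + 332.7 = 0, so ω_n = 18.24 rad/s and ζ = 29.49/(2·18.24) = 0.8084.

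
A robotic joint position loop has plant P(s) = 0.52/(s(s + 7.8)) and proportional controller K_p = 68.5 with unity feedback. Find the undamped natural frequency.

1 + K_p·P(s) = 0 gives s² + 7.8s + 35.62 = 0.
So ω_n² = 35.62 ⇒ ω_n = 5.968 rad/s, and ζ = 7.8/(2ω_n) = 0.653.

ω_n = 5.97 rad/s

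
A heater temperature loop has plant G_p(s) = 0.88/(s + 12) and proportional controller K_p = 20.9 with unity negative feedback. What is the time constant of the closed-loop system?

Closed-loop transfer function: T(s) = K_p·G_p(s)/(1 + K_p·G_p(s)) = 18.39/(s + 12 + 18.39) = 18.39/(s + 30.39).
Time constant τ = 1/30.39 = 0.0329 s.

τ = 0.0329 s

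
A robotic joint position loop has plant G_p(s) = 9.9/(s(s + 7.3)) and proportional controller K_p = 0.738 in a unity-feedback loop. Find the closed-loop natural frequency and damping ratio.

ω_n = 2.7 rad/s, ζ = 1.35

1 + K_p·G_p(s) = 0 gives s² + 7.3s + 7.306 = 0.
So ω_n² = 7.306 ⇒ ω_n = 2.703 rad/s, and ζ = 7.3/(2ω_n) = 1.35.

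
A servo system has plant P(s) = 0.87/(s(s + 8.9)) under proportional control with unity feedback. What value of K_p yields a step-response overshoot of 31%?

From %OS = 100·exp(−πζ/√(1−ζ²)) = 31%, ζ = −ln(0.31)/√(π²+ln²(0.31)) = 0.3493.
Characteristic equation s² + 8.9s + 0.87K_p = 0 gives ζ = 8.9/(2√(0.87K_p)).
Setting ζ = 0.3493: √(0.87K_p) = 8.9/(2·0.3493) = 12.74, so K_p = 162.3/0.87 = 187.

K_p = 187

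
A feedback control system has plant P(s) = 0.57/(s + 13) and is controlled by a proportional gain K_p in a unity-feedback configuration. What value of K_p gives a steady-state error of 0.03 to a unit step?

Steady-state error for a unit step on this type-0 loop is 1/(1 + K_p·P(0)).
P(0) = 0.04385. Require 1/(1 + K_p·0.04385) = 0.03, so 1 + 0.04385·K_p = 33.33.
K_p = (33.33 − 1)/0.04385 = 737.

K_p = 737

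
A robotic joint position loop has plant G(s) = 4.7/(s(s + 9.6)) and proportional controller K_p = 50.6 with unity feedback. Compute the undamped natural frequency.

1 + K_p·G(s) = 0 gives s² + 9.6s + 237.8 = 0.
Matching s² + 2ζω_n s + ω_n²: ω_n = √237.8 = 15.42 rad/s and 2ζω_n = 9.6, so ζ = 9.6/(2·15.42) = 0.311.

ω_n = 15.4 rad/s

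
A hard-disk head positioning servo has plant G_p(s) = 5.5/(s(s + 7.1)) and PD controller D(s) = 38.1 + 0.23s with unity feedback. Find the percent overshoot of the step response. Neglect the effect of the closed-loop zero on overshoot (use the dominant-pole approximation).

Forward path: (38.1 + 0.23s)·5.5/(s(s+7.1)). The closed-loop characteristic equation is s² + (7.1 + 5.5·0.23)s + 5.5·38.1 = 0.
That is s² + 8.365s + 209.6 = 0, so ω_n = 14.48 rad/s and ζ = 8.365/(2·14.48) = 0.2889.
%OS = 100·exp(−πζ/√(1−ζ²)) = 38.7%.

38.7%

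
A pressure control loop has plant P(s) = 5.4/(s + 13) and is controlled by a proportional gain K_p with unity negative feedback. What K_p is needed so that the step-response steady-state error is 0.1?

K_p = 21.7

The loop is type 0, so e_ss(step) = 1/(1 + K_pos) with K_pos = K_p·P(0).
P(0) = 0.4154. Require 1/(1 + K_p·0.4154) = 0.1, so 1 + 0.4154·K_p = 10.
K_p = (10 − 1)/0.4154 = 21.7.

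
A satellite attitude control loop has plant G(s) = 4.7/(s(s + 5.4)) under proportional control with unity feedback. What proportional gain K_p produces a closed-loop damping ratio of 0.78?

Closed-loop characteristic equation: s² + 5.4s + K_p·4.7 = 0.
So ω_n = √(4.7K_p) and 2ζω_n = 5.4, giving ζ = 5.4/(2√(4.7K_p)).
Setting ζ = 0.78: √(4.7K_p) = 5.4/(2·0.78) = 3.462, so K_p = 11.98/4.7 = 2.55.

K_p = 2.55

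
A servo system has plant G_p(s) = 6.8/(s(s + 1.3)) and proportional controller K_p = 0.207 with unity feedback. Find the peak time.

The closed-loop denominator s² + 1.3s + 1.408 gives ω_n = √1.408 = 1.186 and ζ = 1.3/(2ω_n) = 0.5479.
Damped frequency ω_d = ω_n√(1−ζ²) = 0.9925 rad/s, so peak time T_p = π/ω_d = 3.17 s.

T_p = 3.17 s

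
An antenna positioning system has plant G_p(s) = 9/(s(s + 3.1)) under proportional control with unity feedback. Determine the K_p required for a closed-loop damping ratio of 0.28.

Closed-loop characteristic equation: s² + 3.1s + K_p·9 = 0.
So ω_n = √(9K_p) and 2ζω_n = 3.1, giving ζ = 3.1/(2√(9K_p)).
Setting ζ = 0.28: √(9K_p) = 3.1/(2·0.28) = 5.536, so K_p = 30.64/9 = 3.4.

K_p = 3.4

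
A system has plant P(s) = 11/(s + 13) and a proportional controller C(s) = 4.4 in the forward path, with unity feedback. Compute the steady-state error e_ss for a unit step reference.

The loop is type 0. Static position error constant K_pos = C(0)·P(0) = 4.4·0.8462 = 3.723.
Steady-state error to a unit step: e_ss = 1/(1+K_pos) = 1/4.723 = 0.212.

0.212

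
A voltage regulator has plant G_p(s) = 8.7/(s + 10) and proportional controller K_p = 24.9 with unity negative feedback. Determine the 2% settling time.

Closed-loop transfer function: T(s) = K_p·G_p(s)/(1 + K_p·G_p(s)) = 216.6/(s + 10 + 216.6) = 216.6/(s + 226.6).
Time constant τ = 1/226.6 = 0.004412 s, so the 2% settling time is about 4τ = 0.0176 s.

T_s ≈ 0.0176 s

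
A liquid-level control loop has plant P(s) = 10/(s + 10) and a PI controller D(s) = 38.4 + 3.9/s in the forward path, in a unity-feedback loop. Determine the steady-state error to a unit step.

0

The open loop D(s)P(s) has a pole at the origin (type 1), so the static position error constant is infinite and e_ss = 1/(1+∞) = 0.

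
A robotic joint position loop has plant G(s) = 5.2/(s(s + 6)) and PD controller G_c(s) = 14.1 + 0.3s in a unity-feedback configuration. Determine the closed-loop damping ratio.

ζ = 0.441

Forward path: (14.1 + 0.3s)·5.2/(s(s+6)). The closed-loop characteristic equation is s² + (6 + 5.2·0.3)s + 5.2·14.1 = 0.
That is s² + 7.56s + 73.32 = 0, so ω_n = 8.563 rad/s and ζ = 7.56/(2·8.563) = 0.4414.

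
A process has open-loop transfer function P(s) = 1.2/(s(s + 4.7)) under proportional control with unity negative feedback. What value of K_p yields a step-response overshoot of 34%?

From %OS = 100·exp(−πζ/√(1−ζ²)) = 34%, ζ = −ln(0.34)/√(π²+ln²(0.34)) = 0.3248.
Characteristic equation s² + 4.7s + 1.2K_p = 0 gives ζ = 4.7/(2√(1.2K_p)).
Setting ζ = 0.3248: √(1.2K_p) = 4.7/(2·0.3248) = 7.236, so K_p = 52.35/1.2 = 43.6.

K_p = 43.6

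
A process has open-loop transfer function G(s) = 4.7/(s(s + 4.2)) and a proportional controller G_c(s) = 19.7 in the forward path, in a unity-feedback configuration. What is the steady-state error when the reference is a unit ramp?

The loop has one pole at the origin (type 1). Velocity error constant K_v = lim_{s→0} s·G_c(s)G(s) = 19.7·4.7/4.2 = 22.05.
Steady-state error to a unit ramp: e_ss = 1/K_v = 0.0454.

0.0454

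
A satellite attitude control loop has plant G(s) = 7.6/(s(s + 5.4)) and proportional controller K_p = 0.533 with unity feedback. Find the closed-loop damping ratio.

1 + K_p·G(s) = 0 gives s² + 5.4s + 4.051 = 0.
So ω_n² = 4.051 ⇒ ω_n = 2.013 rad/s, and ζ = 5.4/(2ω_n) = 1.34.

ζ = 1.34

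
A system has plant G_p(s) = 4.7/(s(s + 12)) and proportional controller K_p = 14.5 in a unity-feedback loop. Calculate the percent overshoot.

3.6%

The closed-loop denominator s² + 12s + 68.15 gives ω_n = √68.15 = 8.255 and ζ = 12/(2ω_n) = 0.7268.
%OS = 100·exp(−πζ/√(1−ζ²)) = 100·exp(−π·0.7268/√0.4718) = 3.6%.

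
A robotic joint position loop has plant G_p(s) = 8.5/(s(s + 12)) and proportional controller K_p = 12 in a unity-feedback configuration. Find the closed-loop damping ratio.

ζ = 0.594

1 + K_p·G_p(s) = 0 gives s² + 12s + 102 = 0.
Matching s² + 2ζω_n s + ω_n²: ω_n = √102 = 10.1 rad/s and 2ζω_n = 12, so ζ = 12/(2·10.1) = 0.594.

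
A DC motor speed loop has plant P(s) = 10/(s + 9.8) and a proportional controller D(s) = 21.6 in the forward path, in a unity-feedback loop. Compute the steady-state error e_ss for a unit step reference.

0.0434

The loop is type 0. Static position error constant K_pos = D(0)·P(0) = 21.6·1.02 = 22.04.
Steady-state error to a unit step: e_ss = 1/(1+K_pos) = 1/23.04 = 0.0434.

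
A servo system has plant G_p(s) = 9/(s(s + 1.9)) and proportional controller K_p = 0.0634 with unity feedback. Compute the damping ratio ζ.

ζ = 1.26

1 + K_p·G_p(s) = 0 gives s² + 1.9s + 0.5706 = 0.
So ω_n² = 0.5706 ⇒ ω_n = 0.7554 rad/s, and ζ = 1.9/(2ω_n) = 1.26.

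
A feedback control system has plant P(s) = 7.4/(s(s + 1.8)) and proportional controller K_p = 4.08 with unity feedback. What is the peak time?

The closed-loop denominator s² + 1.8s + 30.19 gives ω_n = √30.19 = 5.495 and ζ = 1.8/(2ω_n) = 0.1638.
Damped frequency ω_d = ω_n√(1−ζ²) = 5.421 rad/s, so peak time T_p = π/ω_d = 0.58 s.

T_p = 0.58 s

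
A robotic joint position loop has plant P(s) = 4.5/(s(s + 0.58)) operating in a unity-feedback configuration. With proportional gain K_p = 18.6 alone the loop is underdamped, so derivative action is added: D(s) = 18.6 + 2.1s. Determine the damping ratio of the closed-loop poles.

ζ = 0.548

Forward path: (18.6 + 2.1s)·4.5/(s(s+0.58)). The closed-loop characteristic equation is s² + (0.58 + 4.5·2.1)s + 4.5·18.6 = 0.
That is s² + 10.03s + 83.7 = 0, so ω_n = 9.149 rad/s and ζ = 10.03/(2·9.149) = 0.5482.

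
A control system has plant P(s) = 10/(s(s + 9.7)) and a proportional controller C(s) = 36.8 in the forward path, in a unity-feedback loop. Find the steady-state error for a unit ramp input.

The loop has one pole at the origin (type 1). Velocity error constant K_v = lim_{s→0} s·C(s)P(s) = 36.8·10/9.7 = 37.94.
Steady-state error to a unit ramp: e_ss = 1/K_v = 0.0264.

0.0264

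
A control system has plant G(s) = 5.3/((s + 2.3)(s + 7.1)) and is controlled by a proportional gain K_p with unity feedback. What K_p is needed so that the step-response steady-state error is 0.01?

The loop is type 0, so e_ss(step) = 1/(1 + K_pos) with K_pos = K_p·G(0).
G(0) = 0.3246. Require 1/(1 + K_p·0.3246) = 0.01, so 1 + 0.3246·K_p = 100.
K_p = (100 − 1)/0.3246 = 305.

K_p = 305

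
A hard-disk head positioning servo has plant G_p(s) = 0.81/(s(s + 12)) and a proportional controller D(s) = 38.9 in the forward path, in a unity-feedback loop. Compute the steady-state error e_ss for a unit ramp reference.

0.381

The loop has one pole at the origin (type 1). Velocity error constant K_v = lim_{s→0} s·D(s)G_p(s) = 38.9·0.81/12 = 2.626.
Steady-state error to a unit ramp: e_ss = 1/K_v = 0.381.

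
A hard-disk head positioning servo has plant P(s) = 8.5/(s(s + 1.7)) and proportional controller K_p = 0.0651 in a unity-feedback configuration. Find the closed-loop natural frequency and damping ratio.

1 + K_p·P(s) = 0 gives s² + 1.7s + 0.5534 = 0.
So ω_n² = 0.5534 ⇒ ω_n = 0.7439 rad/s, and ζ = 1.7/(2ω_n) = 1.14.

ω_n = 0.744 rad/s, ζ = 1.14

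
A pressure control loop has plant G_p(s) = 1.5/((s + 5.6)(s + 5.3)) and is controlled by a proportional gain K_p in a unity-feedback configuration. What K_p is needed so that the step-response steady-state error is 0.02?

K_p = 970

The loop is type 0, so e_ss(step) = 1/(1 + K_pos) with K_pos = K_p·G_p(0).
G_p(0) = 0.05054. Require 1/(1 + K_p·0.05054) = 0.02, so 1 + 0.05054·K_p = 50.
K_p = (50 − 1)/0.05054 = 970.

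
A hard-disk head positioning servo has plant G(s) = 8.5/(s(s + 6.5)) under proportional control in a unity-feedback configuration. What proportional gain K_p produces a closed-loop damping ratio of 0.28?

Closed-loop characteristic equation: s² + 6.5s + K_p·8.5 = 0.
So ω_n = √(8.5K_p) and 2ζω_n = 6.5, giving ζ = 6.5/(2√(8.5K_p)).
Setting ζ = 0.28: √(8.5K_p) = 6.5/(2·0.28) = 11.61, so K_p = 134.7/8.5 = 15.9.

K_p = 15.9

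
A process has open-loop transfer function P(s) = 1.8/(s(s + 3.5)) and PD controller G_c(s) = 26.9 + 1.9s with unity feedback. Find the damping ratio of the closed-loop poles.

Forward path: (26.9 + 1.9s)·1.8/(s(s+3.5)). The closed-loop characteristic equation is s² + (3.5 + 1.8·1.9)s + 1.8·26.9 = 0.
That is s² + 6.92s + 48.42 = 0, so ω_n = 6.958 rad/s and ζ = 6.92/(2·6.958) = 0.4972.

ζ = 0.497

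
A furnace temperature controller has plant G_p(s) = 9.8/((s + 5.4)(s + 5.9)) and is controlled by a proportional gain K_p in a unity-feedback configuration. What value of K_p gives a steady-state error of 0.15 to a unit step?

Steady-state error for a unit step on this type-0 loop is 1/(1 + K_p·G_p(0)).
G_p(0) = 0.3076. Require 1/(1 + K_p·0.3076) = 0.15, so 1 + 0.3076·K_p = 6.667.
K_p = (6.667 − 1)/0.3076 = 18.4.

K_p = 18.4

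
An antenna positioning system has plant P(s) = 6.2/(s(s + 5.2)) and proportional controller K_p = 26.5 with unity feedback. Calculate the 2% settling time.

T_s ≈ 1.54 s

Closed-loop characteristic equation: s² + 5.2s + 164.3 = 0, so ω_n = 12.82 rad/s and ζ = 5.2/(2·12.82) = 0.2028.
2% settling time T_s ≈ 4/(ζω_n) = 4/2.6 = 1.54 s.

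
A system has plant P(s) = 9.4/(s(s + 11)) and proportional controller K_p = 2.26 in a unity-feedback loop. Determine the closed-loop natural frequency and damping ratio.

With unity feedback the closed-loop characteristic equation is s² + 11s + 2.26·9.4 = s² + 11s + 21.24 = 0.
So ω_n² = 21.24 ⇒ ω_n = 4.609 rad/s, and ζ = 11/(2ω_n) = 1.19.

ω_n = 4.61 rad/s, ζ = 1.19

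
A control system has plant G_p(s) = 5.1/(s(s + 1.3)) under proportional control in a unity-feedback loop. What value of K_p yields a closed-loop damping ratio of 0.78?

K_p = 0.136

Closed-loop characteristic equation: s² + 1.3s + K_p·5.1 = 0.
So ω_n = √(5.1K_p) and 2ζω_n = 1.3, giving ζ = 1.3/(2√(5.1K_p)).
Setting ζ = 0.78: √(5.1K_p) = 1.3/(2·0.78) = 0.8333, so K_p = 0.6944/5.1 = 0.136.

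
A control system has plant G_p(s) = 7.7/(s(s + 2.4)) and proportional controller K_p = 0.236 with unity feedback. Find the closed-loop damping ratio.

ζ = 0.89

1 + K_p·G_p(s) = 0 gives s² + 2.4s + 1.817 = 0.
So ω_n² = 1.817 ⇒ ω_n = 1.348 rad/s, and ζ = 2.4/(2ω_n) = 0.89.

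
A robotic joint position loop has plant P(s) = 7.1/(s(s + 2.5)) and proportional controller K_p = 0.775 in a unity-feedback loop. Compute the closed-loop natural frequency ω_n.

ω_n = 2.35 rad/s

1 + K_p·P(s) = 0 gives s² + 2.5s + 5.502 = 0.
Matching s² + 2ζω_n s + ω_n²: ω_n = √5.502 = 2.346 rad/s and 2ζω_n = 2.5, so ζ = 2.5/(2·2.346) = 0.533.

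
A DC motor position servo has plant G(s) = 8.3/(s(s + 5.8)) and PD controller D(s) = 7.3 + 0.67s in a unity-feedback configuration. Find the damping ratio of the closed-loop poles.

ζ = 0.73

Forward path: (7.3 + 0.67s)·8.3/(s(s+5.8)). The closed-loop characteristic equation is s² + (5.8 + 8.3·0.67)s + 8.3·7.3 = 0.
That is s² + 11.36s + 60.59 = 0, so ω_n = 7.784 rad/s and ζ = 11.36/(2·7.784) = 0.7298.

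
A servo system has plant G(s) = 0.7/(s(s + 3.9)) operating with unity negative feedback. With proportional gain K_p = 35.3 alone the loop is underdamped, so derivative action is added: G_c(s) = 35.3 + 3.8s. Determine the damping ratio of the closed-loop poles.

Forward path: (35.3 + 3.8s)·0.7/(s(s+3.9)). The closed-loop characteristic equation is s² + (3.9 + 0.7·3.8)s + 0.7·35.3 = 0.
That is s² + 6.56s + 24.71 = 0, so ω_n = 4.971 rad/s and ζ = 6.56/(2·4.971) = 0.6598.

ζ = 0.66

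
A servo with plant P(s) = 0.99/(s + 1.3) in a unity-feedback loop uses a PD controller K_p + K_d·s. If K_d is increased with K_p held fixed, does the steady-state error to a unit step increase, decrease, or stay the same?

At s = 0 the derivative term contributes nothing: C(0) = K_p regardless of K_d, so K_pos = K_p·P(0) and e_ss are unchanged.

unchanged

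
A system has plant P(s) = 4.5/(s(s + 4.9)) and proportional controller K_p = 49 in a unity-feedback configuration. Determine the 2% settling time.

Closed-loop characteristic equation: s² + 4.9s + 220.5 = 0, so ω_n = 14.85 rad/s and ζ = 4.9/(2·14.85) = 0.165.
2% settling time T_s ≈ 4/(ζω_n) = 4/2.45 = 1.63 s.

T_s ≈ 1.63 s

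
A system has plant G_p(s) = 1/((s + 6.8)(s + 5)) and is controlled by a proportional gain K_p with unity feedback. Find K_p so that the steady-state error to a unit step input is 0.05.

K_p = 646

The loop is type 0, so e_ss(step) = 1/(1 + K_pos) with K_pos = K_p·G_p(0).
G_p(0) = 0.02941. Require 1/(1 + K_p·0.02941) = 0.05, so 1 + 0.02941·K_p = 20.
K_p = (20 − 1)/0.02941 = 646.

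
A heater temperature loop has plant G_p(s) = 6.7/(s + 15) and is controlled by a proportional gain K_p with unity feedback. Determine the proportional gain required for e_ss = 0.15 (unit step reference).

K_p = 12.7

For a type-0 loop with proportional control, e_ss = 1/(1 + K_p·G_p(0)).
G_p(0) = 0.4467. Require 1/(1 + K_p·0.4467) = 0.15, so 1 + 0.4467·K_p = 6.667.
K_p = (6.667 − 1)/0.4467 = 12.7.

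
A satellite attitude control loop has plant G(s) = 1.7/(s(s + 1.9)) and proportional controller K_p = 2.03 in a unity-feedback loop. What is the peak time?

T_p = 1.97 s

Closed-loop characteristic equation: s² + 1.9s + 3.451 = 0, so ω_n = 1.858 rad/s and ζ = 1.9/(2·1.858) = 0.5114.
Damped frequency ω_d = ω_n√(1−ζ²) = 1.596 rad/s, so peak time T_p = π/ω_d = 1.97 s.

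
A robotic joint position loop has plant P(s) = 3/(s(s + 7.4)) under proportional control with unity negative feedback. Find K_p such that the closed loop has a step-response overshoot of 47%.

From %OS = 100·exp(−πζ/√(1−ζ²)) = 47%, ζ = −ln(0.47)/√(π²+ln²(0.47)) = 0.2337.
Characteristic equation s² + 7.4s + 3K_p = 0 gives ζ = 7.4/(2√(3K_p)).
Setting ζ = 0.2337: √(3K_p) = 7.4/(2·0.2337) = 15.83, so K_p = 250.7/3 = 83.6.

K_p = 83.6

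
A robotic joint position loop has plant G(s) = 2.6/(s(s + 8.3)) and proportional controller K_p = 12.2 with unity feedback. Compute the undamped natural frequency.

ω_n = 5.63 rad/s

The closed-loop denominator is s(s+8.3) + 12.2·2.6 = s² + 8.3s + 31.72.
So ω_n² = 31.72 ⇒ ω_n = 5.632 rad/s, and ζ = 8.3/(2ω_n) = 0.737.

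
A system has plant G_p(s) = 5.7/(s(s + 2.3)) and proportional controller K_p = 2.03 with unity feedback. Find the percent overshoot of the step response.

From 1 + K_pG_p(s) = 0: s² + 2.3s + 11.57 = 0 ⇒ ω_n = 3.402, ζ = 0.3381.
%OS = 100·exp(−πζ/√(1−ζ²)) = 100·exp(−π·0.3381/√0.8857) = 32.4%.

32.4%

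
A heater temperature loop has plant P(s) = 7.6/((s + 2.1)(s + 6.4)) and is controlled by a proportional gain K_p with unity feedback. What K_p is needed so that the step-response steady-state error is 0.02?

The loop is type 0, so e_ss(step) = 1/(1 + K_pos) with K_pos = K_p·P(0).
P(0) = 0.5655. Require 1/(1 + K_p·0.5655) = 0.02, so 1 + 0.5655·K_p = 50.
K_p = (50 − 1)/0.5655 = 86.7.

K_p = 86.7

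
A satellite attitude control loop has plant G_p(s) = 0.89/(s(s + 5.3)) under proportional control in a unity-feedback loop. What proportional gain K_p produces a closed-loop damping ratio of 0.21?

Closed-loop characteristic equation: s² + 5.3s + K_p·0.89 = 0.
So ω_n = √(0.89K_p) and 2ζω_n = 5.3, giving ζ = 5.3/(2√(0.89K_p)).
Setting ζ = 0.21: √(0.89K_p) = 5.3/(2·0.21) = 12.62, so K_p = 159.2/0.89 = 179.

K_p = 179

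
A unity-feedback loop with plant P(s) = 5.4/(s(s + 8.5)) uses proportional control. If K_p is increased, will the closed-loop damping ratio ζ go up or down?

ζ = 8.5/(2√(5.4K_p)); increasing K_p raises the denominator, so ζ falls.

decrease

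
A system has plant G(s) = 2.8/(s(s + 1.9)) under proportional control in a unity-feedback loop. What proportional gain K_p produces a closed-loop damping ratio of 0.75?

Closed-loop characteristic equation: s² + 1.9s + K_p·2.8 = 0.
So ω_n = √(2.8K_p) and 2ζω_n = 1.9, giving ζ = 1.9/(2√(2.8K_p)).
Setting ζ = 0.75: √(2.8K_p) = 1.9/(2·0.75) = 1.267, so K_p = 1.604/2.8 = 0.573.

K_p = 0.573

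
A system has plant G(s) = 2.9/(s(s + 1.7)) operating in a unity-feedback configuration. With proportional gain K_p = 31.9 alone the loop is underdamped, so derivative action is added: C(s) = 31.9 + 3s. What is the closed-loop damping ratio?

Forward path: (31.9 + 3s)·2.9/(s(s+1.7)). The closed-loop characteristic equation is s² + (1.7 + 2.9·3)s + 2.9·31.9 = 0.
That is s² + 10.4s + 92.51 = 0, so ω_n = 9.618 rad/s and ζ = 10.4/(2·9.618) = 0.5406.

ζ = 0.541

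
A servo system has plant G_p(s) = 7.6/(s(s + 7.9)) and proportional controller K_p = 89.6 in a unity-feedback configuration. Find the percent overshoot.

61.8%

The closed-loop denominator s² + 7.9s + 681 gives ω_n = √681 = 26.1 and ζ = 7.9/(2ω_n) = 0.1514.
%OS = 100·exp(−πζ/√(1−ζ²)) = 100·exp(−π·0.1514/√0.9771) = 61.8%.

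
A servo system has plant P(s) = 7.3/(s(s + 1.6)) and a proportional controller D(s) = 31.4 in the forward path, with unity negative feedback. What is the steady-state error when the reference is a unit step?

The open loop D(s)P(s) has a pole at the origin (type 1), so the static position error constant is infinite and e_ss = 1/(1+∞) = 0.

0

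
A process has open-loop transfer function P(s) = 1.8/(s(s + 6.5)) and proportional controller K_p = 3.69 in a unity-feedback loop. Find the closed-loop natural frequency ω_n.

ω_n = 2.58 rad/s

1 + K_p·P(s) = 0 gives s² + 6.5s + 6.642 = 0.
So ω_n² = 6.642 ⇒ ω_n = 2.577 rad/s, and ζ = 6.5/(2ω_n) = 1.26.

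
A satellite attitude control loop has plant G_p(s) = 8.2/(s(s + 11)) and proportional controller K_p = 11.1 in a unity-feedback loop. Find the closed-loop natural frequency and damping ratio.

1 + K_p·G_p(s) = 0 gives s² + 11s + 91.02 = 0.
So ω_n² = 91.02 ⇒ ω_n = 9.54 rad/s, and ζ = 11/(2ω_n) = 0.576.

ω_n = 9.54 rad/s, ζ = 0.576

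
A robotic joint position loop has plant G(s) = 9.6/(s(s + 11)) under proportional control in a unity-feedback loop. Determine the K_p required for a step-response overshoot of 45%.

K_p = 51.9

From %OS = 100·exp(−πζ/√(1−ζ²)) = 45%, ζ = −ln(0.45)/√(π²+ln²(0.45)) = 0.2463.
Characteristic equation s² + 11s + 9.6K_p = 0 gives ζ = 11/(2√(9.6K_p)).
Setting ζ = 0.2463: √(9.6K_p) = 11/(2·0.2463) = 22.33, so K_p = 498.5/9.6 = 51.9.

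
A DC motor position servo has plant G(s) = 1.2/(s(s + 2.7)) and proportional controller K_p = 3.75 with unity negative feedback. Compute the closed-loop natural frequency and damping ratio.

ω_n = 2.12 rad/s, ζ = 0.636

1 + K_p·G(s) = 0 gives s² + 2.7s + 4.5 = 0.
So ω_n² = 4.5 ⇒ ω_n = 2.121 rad/s, and ζ = 2.7/(2ω_n) = 0.636.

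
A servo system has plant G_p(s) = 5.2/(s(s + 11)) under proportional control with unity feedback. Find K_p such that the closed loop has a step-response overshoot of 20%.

K_p = 28

From %OS = 100·exp(−πζ/√(1−ζ²)) = 20%, ζ = −ln(0.2)/√(π²+ln²(0.2)) = 0.4559.
Characteristic equation s² + 11s + 5.2K_p = 0 gives ζ = 11/(2√(5.2K_p)).
Setting ζ = 0.4559: √(5.2K_p) = 11/(2·0.4559) = 12.06, so K_p = 145.5/5.2 = 28.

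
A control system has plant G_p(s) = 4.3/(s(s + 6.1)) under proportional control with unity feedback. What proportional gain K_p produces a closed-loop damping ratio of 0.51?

K_p = 8.32

Closed-loop characteristic equation: s² + 6.1s + K_p·4.3 = 0.
So ω_n = √(4.3K_p) and 2ζω_n = 6.1, giving ζ = 6.1/(2√(4.3K_p)).
Setting ζ = 0.51: √(4.3K_p) = 6.1/(2·0.51) = 5.98, so K_p = 35.77/4.3 = 8.32.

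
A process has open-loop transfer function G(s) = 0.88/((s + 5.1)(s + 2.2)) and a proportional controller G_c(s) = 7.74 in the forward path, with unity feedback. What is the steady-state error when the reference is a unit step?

The loop is type 0. Static position error constant K_pos = G_c(0)·G(0) = 7.74·0.07843 = 0.6071.
Steady-state error to a unit step: e_ss = 1/(1+K_pos) = 1/1.607 = 0.622.

0.622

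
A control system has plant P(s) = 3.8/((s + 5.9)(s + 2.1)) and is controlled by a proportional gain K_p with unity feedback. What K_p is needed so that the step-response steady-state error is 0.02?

The loop is type 0, so e_ss(step) = 1/(1 + K_pos) with K_pos = K_p·P(0).
P(0) = 0.3067. Require 1/(1 + K_p·0.3067) = 0.02, so 1 + 0.3067·K_p = 50.
K_p = (50 − 1)/0.3067 = 160.

K_p = 160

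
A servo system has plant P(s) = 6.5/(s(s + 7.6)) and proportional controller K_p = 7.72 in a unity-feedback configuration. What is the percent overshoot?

13.6%

Closed-loop characteristic equation: s² + 7.6s + 50.18 = 0, so ω_n = 7.084 rad/s and ζ = 7.6/(2·7.084) = 0.5364.
%OS = 100·exp(−πζ/√(1−ζ²)) = 100·exp(−π·0.5364/√0.7122) = 13.6%.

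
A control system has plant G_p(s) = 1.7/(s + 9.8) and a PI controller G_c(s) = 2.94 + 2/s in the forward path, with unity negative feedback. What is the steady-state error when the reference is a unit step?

0

The open loop G_c(s)G_p(s) has a pole at the origin (type 1), so the static position error constant is infinite and e_ss = 1/(1+∞) = 0.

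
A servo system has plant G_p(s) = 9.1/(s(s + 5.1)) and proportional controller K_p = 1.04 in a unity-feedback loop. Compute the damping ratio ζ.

ζ = 0.829

With unity feedback the closed-loop characteristic equation is s² + 5.1s + 1.04·9.1 = s² + 5.1s + 9.464 = 0.
Matching s² + 2ζω_n s + ω_n²: ω_n = √9.464 = 3.076 rad/s and 2ζω_n = 5.1, so ζ = 5.1/(2·3.076) = 0.829.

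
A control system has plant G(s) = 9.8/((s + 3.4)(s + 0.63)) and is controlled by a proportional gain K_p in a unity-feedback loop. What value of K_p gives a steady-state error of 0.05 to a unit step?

Steady-state error for a unit step on this type-0 loop is 1/(1 + K_p·G(0)).
G(0) = 4.575. Require 1/(1 + K_p·4.575) = 0.05, so 1 + 4.575·K_p = 20.
K_p = (20 − 1)/4.575 = 4.15.

K_p = 4.15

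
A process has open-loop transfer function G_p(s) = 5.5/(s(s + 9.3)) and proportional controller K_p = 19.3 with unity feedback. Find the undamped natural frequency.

ω_n = 10.3 rad/s

With unity feedback the closed-loop characteristic equation is s² + 9.3s + 19.3·5.5 = s² + 9.3s + 106.2 = 0.
Matching s² + 2ζω_n s + ω_n²: ω_n = √106.2 = 10.3 rad/s and 2ζω_n = 9.3, so ζ = 9.3/(2·10.3) = 0.451.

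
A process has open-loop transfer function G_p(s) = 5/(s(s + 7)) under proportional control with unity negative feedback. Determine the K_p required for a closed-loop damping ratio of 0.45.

K_p = 12.1

Closed-loop characteristic equation: s² + 7s + K_p·5 = 0.
So ω_n = √(5K_p) and 2ζω_n = 7, giving ζ = 7/(2√(5K_p)).
Setting ζ = 0.45: √(5K_p) = 7/(2·0.45) = 7.778, so K_p = 60.49/5 = 12.1.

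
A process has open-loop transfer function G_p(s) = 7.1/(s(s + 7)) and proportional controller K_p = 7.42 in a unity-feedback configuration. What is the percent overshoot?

17.7%

The closed-loop denominator s² + 7s + 52.68 gives ω_n = √52.68 = 7.258 and ζ = 7/(2ω_n) = 0.4822.
%OS = 100·exp(−πζ/√(1−ζ²)) = 100·exp(−π·0.4822/√0.7675) = 17.7%.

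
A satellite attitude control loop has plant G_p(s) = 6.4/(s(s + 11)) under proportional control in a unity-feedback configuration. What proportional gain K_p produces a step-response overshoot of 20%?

K_p = 22.7

From %OS = 100·exp(−πζ/√(1−ζ²)) = 20%, ζ = −ln(0.2)/√(π²+ln²(0.2)) = 0.4559.
Characteristic equation s² + 11s + 6.4K_p = 0 gives ζ = 11/(2√(6.4K_p)).
Setting ζ = 0.4559: √(6.4K_p) = 11/(2·0.4559) = 12.06, so K_p = 145.5/6.4 = 22.7.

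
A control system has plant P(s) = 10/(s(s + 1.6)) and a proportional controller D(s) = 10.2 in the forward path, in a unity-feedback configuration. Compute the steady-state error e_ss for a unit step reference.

The open loop D(s)P(s) has a pole at the origin (type 1), so the static position error constant is infinite and e_ss = 1/(1+∞) = 0.

0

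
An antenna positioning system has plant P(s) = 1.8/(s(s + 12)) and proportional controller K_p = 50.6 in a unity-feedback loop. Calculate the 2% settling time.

From 1 + K_pP(s) = 0: s² + 12s + 91.08 = 0 ⇒ ω_n = 9.544, ζ = 0.6287.
2% settling time T_s ≈ 4/(ζω_n) = 4/6 = 0.667 s.

T_s ≈ 0.667 s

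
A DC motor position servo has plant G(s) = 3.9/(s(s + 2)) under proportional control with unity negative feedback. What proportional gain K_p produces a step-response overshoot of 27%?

From %OS = 100·exp(−πζ/√(1−ζ²)) = 27%, ζ = −ln(0.27)/√(π²+ln²(0.27)) = 0.3847.
Characteristic equation s² + 2s + 3.9K_p = 0 gives ζ = 2/(2√(3.9K_p)).
Setting ζ = 0.3847: √(3.9K_p) = 2/(2·0.3847) = 2.599, so K_p = 6.757/3.9 = 1.73.

K_p = 1.73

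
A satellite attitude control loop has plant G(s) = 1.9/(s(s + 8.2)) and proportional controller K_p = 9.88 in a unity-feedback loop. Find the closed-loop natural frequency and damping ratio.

ω_n = 4.33 rad/s, ζ = 0.946

The closed-loop denominator is s(s+8.2) + 9.88·1.9 = s² + 8.2s + 18.77.
So ω_n² = 18.77 ⇒ ω_n = 4.333 rad/s, and ζ = 8.2/(2ω_n) = 0.946.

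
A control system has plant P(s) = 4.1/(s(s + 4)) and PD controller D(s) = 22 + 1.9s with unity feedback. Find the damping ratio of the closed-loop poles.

Forward path: (22 + 1.9s)·4.1/(s(s+4)). The closed-loop characteristic equation is s² + (4 + 4.1·1.9)s + 4.1·22 = 0.
That is s² + 11.79s + 90.2 = 0, so ω_n = 9.497 rad/s and ζ = 11.79/(2·9.497) = 0.6207.

ζ = 0.621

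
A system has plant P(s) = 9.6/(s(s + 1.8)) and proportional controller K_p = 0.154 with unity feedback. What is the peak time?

Closed-loop characteristic equation: s² + 1.8s + 1.478 = 0, so ω_n = 1.216 rad/s and ζ = 1.8/(2·1.216) = 0.7402.
Damped frequency ω_d = ω_n√(1−ζ²) = 0.8176 rad/s, so peak time T_p = π/ω_d = 3.84 s.

T_p = 3.84 s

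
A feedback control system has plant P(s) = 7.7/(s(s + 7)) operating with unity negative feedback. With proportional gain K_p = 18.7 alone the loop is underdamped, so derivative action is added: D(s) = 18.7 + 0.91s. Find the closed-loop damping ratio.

Forward path: (18.7 + 0.91s)·7.7/(s(s+7)). The closed-loop characteristic equation is s² + (7 + 7.7·0.91)s + 7.7·18.7 = 0.
That is s² + 14.01s + 144 = 0, so ω_n = 12 rad/s and ζ = 14.01/(2·12) = 0.5836.

ζ = 0.584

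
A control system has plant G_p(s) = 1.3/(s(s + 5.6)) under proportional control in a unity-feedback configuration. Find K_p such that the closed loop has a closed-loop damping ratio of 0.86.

Closed-loop characteristic equation: s² + 5.6s + K_p·1.3 = 0.
So ω_n = √(1.3K_p) and 2ζω_n = 5.6, giving ζ = 5.6/(2√(1.3K_p)).
Setting ζ = 0.86: √(1.3K_p) = 5.6/(2·0.86) = 3.256, so K_p = 10.6/1.3 = 8.15.

K_p = 8.15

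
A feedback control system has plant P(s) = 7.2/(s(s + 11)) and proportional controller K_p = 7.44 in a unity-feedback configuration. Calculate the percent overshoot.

The closed-loop denominator s² + 11s + 53.57 gives ω_n = √53.57 = 7.319 and ζ = 11/(2ω_n) = 0.7515.
%OS = 100·exp(−πζ/√(1−ζ²)) = 100·exp(−π·0.7515/√0.4353) = 2.79%.

2.79%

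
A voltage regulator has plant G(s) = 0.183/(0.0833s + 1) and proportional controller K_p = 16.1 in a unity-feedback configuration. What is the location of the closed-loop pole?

s = -47.37

Closed loop: T(s) = K_p·G/(1+K_p·G) = 2.946/(0.0833s + 1 + 2.946), with pole at s = −(1 + 2.946)/0.0833 = −47.37.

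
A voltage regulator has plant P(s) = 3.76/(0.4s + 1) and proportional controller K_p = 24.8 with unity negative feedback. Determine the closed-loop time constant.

Closed loop: T(s) = K_p·P/(1+K_p·P) = 93.25/(0.4s + 1 + 93.25), with pole at s = −(1 + 93.25)/0.4 = −235.6.
Closed-loop time constant τ = 1/235.6 = 0.00424 s.

τ = 0.00424 s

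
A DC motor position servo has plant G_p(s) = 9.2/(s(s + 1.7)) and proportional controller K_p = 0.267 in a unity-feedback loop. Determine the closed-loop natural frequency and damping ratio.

With unity feedback the closed-loop characteristic equation is s² + 1.7s + 0.267·9.2 = s² + 1.7s + 2.456 = 0.
So ω_n² = 2.456 ⇒ ω_n = 1.567 rad/s, and ζ = 1.7/(2ω_n) = 0.542.

ω_n = 1.57 rad/s, ζ = 0.542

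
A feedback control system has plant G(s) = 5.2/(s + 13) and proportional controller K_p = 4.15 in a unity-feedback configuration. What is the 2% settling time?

Closed-loop transfer function: T(s) = K_p·G(s)/(1 + K_p·G(s)) = 21.58/(s + 13 + 21.58) = 21.58/(s + 34.58).
Time constant τ = 1/34.58 = 0.02892 s, so the 2% settling time is about 4τ = 0.116 s.

T_s ≈ 0.116 s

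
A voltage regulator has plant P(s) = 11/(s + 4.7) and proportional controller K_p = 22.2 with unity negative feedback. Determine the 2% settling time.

Closed-loop transfer function: T(s) = K_p·P(s)/(1 + K_p·P(s)) = 244.2/(s + 4.7 + 244.2) = 244.2/(s + 248.9).
Time constant τ = 1/248.9 = 0.004018 s, so the 2% settling time is about 4τ = 0.0161 s.

T_s ≈ 0.0161 s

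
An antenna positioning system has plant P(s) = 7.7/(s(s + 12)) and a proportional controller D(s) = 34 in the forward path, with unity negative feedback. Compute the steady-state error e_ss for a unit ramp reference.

The loop has one pole at the origin (type 1). Velocity error constant K_v = lim_{s→0} s·D(s)P(s) = 34·7.7/12 = 21.82.
Steady-state error to a unit ramp: e_ss = 1/K_v = 0.0458.

0.0458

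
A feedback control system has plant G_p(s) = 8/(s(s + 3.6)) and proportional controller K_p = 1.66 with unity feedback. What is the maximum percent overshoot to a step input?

The closed-loop denominator s² + 3.6s + 13.28 gives ω_n = √13.28 = 3.644 and ζ = 3.6/(2ω_n) = 0.4939.
%OS = 100·exp(−πζ/√(1−ζ²)) = 100·exp(−π·0.4939/√0.756) = 16.8%.

16.8%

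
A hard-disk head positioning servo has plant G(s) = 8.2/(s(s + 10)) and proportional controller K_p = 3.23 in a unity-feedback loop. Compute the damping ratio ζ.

The closed-loop denominator is s(s+10) + 3.23·8.2 = s² + 10s + 26.49.
Matching s² + 2ζω_n s + ω_n²: ω_n = √26.49 = 5.146 rad/s and 2ζω_n = 10, so ζ = 10/(2·5.146) = 0.972.

ζ = 0.972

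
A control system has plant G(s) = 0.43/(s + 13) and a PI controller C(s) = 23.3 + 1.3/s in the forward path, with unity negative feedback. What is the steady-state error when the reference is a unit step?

The open loop C(s)G(s) has a pole at the origin (type 1), so the static position error constant is infinite and e_ss = 1/(1+∞) = 0.

0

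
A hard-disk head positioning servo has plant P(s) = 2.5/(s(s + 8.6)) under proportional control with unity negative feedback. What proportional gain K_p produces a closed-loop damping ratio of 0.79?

Closed-loop characteristic equation: s² + 8.6s + K_p·2.5 = 0.
So ω_n = √(2.5K_p) and 2ζω_n = 8.6, giving ζ = 8.6/(2√(2.5K_p)).
Setting ζ = 0.79: √(2.5K_p) = 8.6/(2·0.79) = 5.443, so K_p = 29.63/2.5 = 11.9.

K_p = 11.9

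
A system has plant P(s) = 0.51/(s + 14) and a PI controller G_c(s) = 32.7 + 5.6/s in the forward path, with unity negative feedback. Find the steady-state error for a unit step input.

The open loop G_c(s)P(s) has a pole at the origin (type 1), so the static position error constant is infinite and e_ss = 1/(1+∞) = 0.

0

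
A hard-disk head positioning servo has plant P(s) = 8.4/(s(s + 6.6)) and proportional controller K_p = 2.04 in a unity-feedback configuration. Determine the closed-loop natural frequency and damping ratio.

ω_n = 4.14 rad/s, ζ = 0.797

With unity feedback the closed-loop characteristic equation is s² + 6.6s + 2.04·8.4 = s² + 6.6s + 17.14 = 0.
So ω_n² = 17.14 ⇒ ω_n = 4.14 rad/s, and ζ = 6.6/(2ω_n) = 0.797.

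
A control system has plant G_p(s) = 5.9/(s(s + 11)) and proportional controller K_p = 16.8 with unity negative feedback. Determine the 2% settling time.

T_s ≈ 0.727 s

Closed-loop characteristic equation: s² + 11s + 99.12 = 0, so ω_n = 9.956 rad/s and ζ = 11/(2·9.956) = 0.5524.
2% settling time T_s ≈ 4/(ζω_n) = 4/5.5 = 0.727 s.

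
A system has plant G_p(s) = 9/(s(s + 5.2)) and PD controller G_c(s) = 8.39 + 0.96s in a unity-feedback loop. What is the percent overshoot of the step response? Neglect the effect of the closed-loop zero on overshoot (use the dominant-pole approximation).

Forward path: (8.39 + 0.96s)·9/(s(s+5.2)). The closed-loop characteristic equation is s² + (5.2 + 9·0.96)s + 9·8.39 = 0.
That is s² + 13.84s + 75.51 = 0, so ω_n = 8.69 rad/s and ζ = 13.84/(2·8.69) = 0.7963.
%OS = 100·exp(−πζ/√(1−ζ²)) = 1.6%.

1.6%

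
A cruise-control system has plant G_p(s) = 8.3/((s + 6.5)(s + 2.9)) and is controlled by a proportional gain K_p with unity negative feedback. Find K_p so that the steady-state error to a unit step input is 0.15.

K_p = 12.9

The loop is type 0, so e_ss(step) = 1/(1 + K_pos) with K_pos = K_p·G_p(0).
G_p(0) = 0.4403. Require 1/(1 + K_p·0.4403) = 0.15, so 1 + 0.4403·K_p = 6.667.
K_p = (6.667 − 1)/0.4403 = 12.9.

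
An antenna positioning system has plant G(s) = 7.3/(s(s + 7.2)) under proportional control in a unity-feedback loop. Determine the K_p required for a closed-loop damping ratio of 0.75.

Closed-loop characteristic equation: s² + 7.2s + K_p·7.3 = 0.
So ω_n = √(7.3K_p) and 2ζω_n = 7.2, giving ζ = 7.2/(2√(7.3K_p)).
Setting ζ = 0.75: √(7.3K_p) = 7.2/(2·0.75) = 4.8, so K_p = 23.04/7.3 = 3.16.

K_p = 3.16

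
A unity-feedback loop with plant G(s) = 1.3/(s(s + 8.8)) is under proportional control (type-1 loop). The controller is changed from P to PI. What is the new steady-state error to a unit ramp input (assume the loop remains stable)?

The integrator raises the loop to type 2, so K_v → ∞ and e_ss to a ramp is zero.

0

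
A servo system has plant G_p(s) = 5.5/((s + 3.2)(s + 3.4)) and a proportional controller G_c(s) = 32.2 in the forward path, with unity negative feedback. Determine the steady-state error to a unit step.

0.0579

The loop is type 0. Static position error constant K_pos = G_c(0)·G_p(0) = 32.2·0.5055 = 16.28.
Steady-state error to a unit step: e_ss = 1/(1+K_pos) = 1/17.28 = 0.0579.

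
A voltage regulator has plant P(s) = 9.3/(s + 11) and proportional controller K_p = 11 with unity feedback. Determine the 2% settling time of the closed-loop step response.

Closed-loop transfer function: T(s) = K_p·P(s)/(1 + K_p·P(s)) = 102.3/(s + 11 + 102.3) = 102.3/(s + 113.3).
Time constant τ = 1/113.3 = 0.008826 s, so the 2% settling time is about 4τ = 0.0353 s.

T_s ≈ 0.0353 s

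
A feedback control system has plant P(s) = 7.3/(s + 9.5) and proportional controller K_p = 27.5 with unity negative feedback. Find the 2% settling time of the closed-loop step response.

T_s ≈ 0.019 s

Closed-loop transfer function: T(s) = K_p·P(s)/(1 + K_p·P(s)) = 200.8/(s + 9.5 + 200.8) = 200.8/(s + 210.2).
Time constant τ = 1/210.2 = 0.004756 s, so the 2% settling time is about 4τ = 0.019 s.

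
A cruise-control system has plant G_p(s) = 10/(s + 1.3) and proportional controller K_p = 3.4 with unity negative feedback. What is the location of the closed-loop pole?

s = -35.3

Closed-loop transfer function: T(s) = K_p·G_p(s)/(1 + K_p·G_p(s)) = 34/(s + 1.3 + 34) = 34/(s + 35.3).
The closed-loop pole is at s = −35.3.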